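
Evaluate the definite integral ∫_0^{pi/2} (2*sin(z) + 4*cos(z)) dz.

6

An antiderivative is F(z) = 4*sin(z) - 2*cos(z).
Then F(pi/2) - F(0) = (4) - (-2) = 6.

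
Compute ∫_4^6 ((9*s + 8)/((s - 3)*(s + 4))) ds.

Factor the denominator: s**2 + s - 12 = (s + 4)(s - 3).
Partial fractions: (9*s + 8)/((s - 3)*(s + 4)) = 4/(s + 4) + 5/(s - 3).
An antiderivative is F(s) = 5*log(s - 3) + 4*log(s + 4).
Then F(6) - F(4) = (4*log(2) + 5*log(3) + 4*log(5)) - (12*log(2)) = -8*log(2) + 5*log(3) + 4*log(5).

-8*log(2) + 5*log(3) + 4*log(5)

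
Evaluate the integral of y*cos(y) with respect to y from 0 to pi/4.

Integrate by parts once (u = y, dv = cos(y) dy).
An antiderivative is F(y) = y*sin(y) + cos(y).
Then F(pi/4) - F(0) = (sqrt(2)*(pi + 4)/8) - (1) = -1 + sqrt(2)*pi/8 + sqrt(2)/2.

-1 + sqrt(2)*pi/8 + sqrt(2)/2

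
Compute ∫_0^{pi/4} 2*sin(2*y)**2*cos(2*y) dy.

1/3

Let u = sin(2*y), so du = 2*cos(2*y) dy. When y = 0, u = 0; when y = pi/4, u = 1.
The integral becomes ∫ u**2 du from 0 to 1, with antiderivative u**3/3.
Back in y: F(y) = sin(2*y)**3/3.
Then F(pi/4) - F(0) = (1/3) - (0) = 1/3.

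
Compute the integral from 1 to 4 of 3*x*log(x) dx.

-45/4 + 48*log(2)

Integrate by parts once (u = ln x, dv = 3*x dx).
An antiderivative is F(x) = 3*x**2*(2*log(x) - 1)/4.
Then F(4) - F(1) = (-12 + 48*log(2)) - (-3/4) = -45/4 + 48*log(2).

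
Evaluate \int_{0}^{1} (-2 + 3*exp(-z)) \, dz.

An antiderivative is F(z) = -2*z - 3*exp(-z).
Then F(1) - F(0) = (-2 - 3*exp(-1)) - (-3) = 1 - 3*exp(-1).

1 - 3*exp(-1)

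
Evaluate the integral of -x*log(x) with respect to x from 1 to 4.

Integrate by parts once (u = ln x, dv = -x dx).
An antiderivative is F(x) = -x**2*(2*log(x) - 1)/4.
Then F(4) - F(1) = (4 - 16*log(2)) - (1/4) = 15/4 - 16*log(2).

15/4 - 16*log(2)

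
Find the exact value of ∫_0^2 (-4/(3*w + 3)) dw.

An antiderivative is F(w) = -4*log(3*w + 3)/3.
Then F(2) - F(0) = (-8*log(3)/3) - (-4*log(3)/3) = -4*log(3)/3.

-4*log(3)/3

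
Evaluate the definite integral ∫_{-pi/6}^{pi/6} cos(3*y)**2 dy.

pi/6

Use the identity cos^2(3*y) = (1 + cos(6*y))/2.
An antiderivative is F(y) = y/2 + sin(6*y)/12.
Then F(pi/6) - F(-pi/6) = (pi/12) - (-pi/12) = pi/6.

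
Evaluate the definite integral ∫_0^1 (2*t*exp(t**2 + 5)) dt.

-exp(5) + exp(6)

Let u = t**2 + 5, so du = 2*t dt. When t = 0, u = 5; when t = 1, u = 6.
The integral becomes ∫ exp(u) du from 5 to 6, with antiderivative exp(u).
Back in t: F(t) = exp(t**2 + 5).
Then F(1) - F(0) = (exp(6)) - (exp(5)) = -exp(5) + exp(6).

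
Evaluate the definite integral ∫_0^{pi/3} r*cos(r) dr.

-1/2 + sqrt(3)*pi/6

Integrate by parts once (u = r, dv = cos(r) dr).
An antiderivative is F(r) = r*sin(r) + cos(r).
Then F(pi/3) - F(0) = (1/2 + sqrt(3)*pi/6) - (1) = -1/2 + sqrt(3)*pi/6.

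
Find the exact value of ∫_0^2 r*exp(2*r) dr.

1/4 + 3*exp(4)/4

Integrate by parts once (u = r, dv = exp(2*r) dr).
An antiderivative is F(r) = (2*r - 1)*exp(2*r)/4.
Then F(2) - F(0) = (3*exp(4)/4) - (-1/4) = 1/4 + 3*exp(4)/4.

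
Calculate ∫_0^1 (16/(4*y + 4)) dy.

log(16)

Let u = 4*y + 4, so du = 4 dy. When y = 0, u = 4; when y = 1, u = 8.
The integral becomes 4·∫ 1/u du from 4 to 8, with antiderivative 4*log(u).
Back in y: F(y) = 4*log(4*y + 4).
Then F(1) - F(0) = (12*log(2)) - (8*log(2)) = log(16).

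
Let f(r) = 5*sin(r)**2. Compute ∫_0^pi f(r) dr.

Use the identity sin^2(r) = (1 - cos(2*r))/2.
An antiderivative is F(r) = 5*r/2 - 5*sin(2*r)/4.
Then F(pi) - F(0) = (5*pi/2) - (0) = 5*pi/2.

5*pi/2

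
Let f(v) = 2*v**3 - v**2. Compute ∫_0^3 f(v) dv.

By the power rule, an antiderivative is F(v) = v**4/2 - v**3/3.
Then F(3) - F(0) = (63/2) - (0) = 63/2.

63/2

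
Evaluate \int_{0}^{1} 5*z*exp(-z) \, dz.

5 - 10*exp(-1)

Integrate by parts once (u = z, dv = 5*exp(-z) dz).
An antiderivative is F(z) = (-5*z - 5)*exp(-z).
Then F(1) - F(0) = (-10*exp(-1)) - (-5) = 5 - 10*exp(-1).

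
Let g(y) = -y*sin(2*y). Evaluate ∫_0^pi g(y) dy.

pi/2

Integrate by parts once (u = y, dv = -sin(2*y) dy).
An antiderivative is F(y) = y*cos(2*y)/2 - sin(2*y)/4.
Then F(pi) - F(0) = (pi/2) - (0) = pi/2.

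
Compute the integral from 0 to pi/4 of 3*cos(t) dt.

3*sqrt(2)/2

An antiderivative is F(t) = 3*sin(t).
Then F(pi/4) - F(0) = (3*sqrt(2)/2) - (0) = 3*sqrt(2)/2.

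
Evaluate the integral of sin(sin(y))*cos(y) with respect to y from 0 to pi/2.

1 - cos(1)

Let u = sin(y), so du = cos(y) dy. When y = 0, u = 0; when y = pi/2, u = 1.
The integral becomes ∫ sin(u) du from 0 to 1, with antiderivative -cos(u).
Back in y: F(y) = -cos(sin(y)).
Then F(pi/2) - F(0) = (-cos(1)) - (-1) = 1 - cos(1).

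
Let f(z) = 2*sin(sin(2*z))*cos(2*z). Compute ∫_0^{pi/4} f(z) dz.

1 - cos(1)

Let u = sin(2*z), so du = 2*cos(2*z) dz. When z = 0, u = 0; when z = pi/4, u = 1.
The integral becomes ∫ sin(u) du from 0 to 1, with antiderivative -cos(u).
Back in z: F(z) = -cos(sin(2*z)).
Then F(pi/4) - F(0) = (-cos(1)) - (-1) = 1 - cos(1).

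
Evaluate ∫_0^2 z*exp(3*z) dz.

1/9 + 5*exp(6)/9

Integrate by parts once (u = z, dv = exp(3*z) dz).
An antiderivative is F(z) = (3*z - 1)*exp(3*z)/9.
Then F(2) - F(0) = (5*exp(6)/9) - (-1/9) = 1/9 + 5*exp(6)/9.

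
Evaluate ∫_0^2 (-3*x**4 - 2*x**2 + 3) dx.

-278/15

By the power rule, an antiderivative is F(x) = -3*x**5/5 - 2*x**3/3 + 3*x.
Then F(2) - F(0) = (-278/15) - (0) = -278/15.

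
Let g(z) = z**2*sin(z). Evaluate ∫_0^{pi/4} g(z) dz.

-2 - sqrt(2)*pi**2/32 + sqrt(2)*pi/4 + sqrt(2)

Integrate by parts twice (u = z^2, dv = sin(z) dz).
An antiderivative is F(z) = -z**2*cos(z) + 2*z*sin(z) + 2*cos(z).
Then F(pi/4) - F(0) = (sqrt(2)*(-pi**2 + 8*pi + 32)/32) - (2) = -2 - sqrt(2)*pi**2/32 + sqrt(2)*pi/4 + sqrt(2).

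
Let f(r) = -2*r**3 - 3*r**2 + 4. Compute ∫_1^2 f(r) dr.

-21/2

By the power rule, an antiderivative is F(r) = -r**4/2 - r**3 + 4*r.
Then F(2) - F(1) = (-8) - (5/2) = -21/2.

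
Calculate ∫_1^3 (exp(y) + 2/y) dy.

-exp(1) + log(9) + exp(3)

An antiderivative is F(y) = exp(y) + 2*log(y).
Then F(3) - F(1) = (log(9) + exp(3)) - (exp(1)) = -exp(1) + log(9) + exp(3).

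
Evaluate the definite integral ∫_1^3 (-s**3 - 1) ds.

By the power rule, an antiderivative is F(s) = -s**4/4 - s.
Then F(3) - F(1) = (-93/4) - (-5/4) = -22.

-22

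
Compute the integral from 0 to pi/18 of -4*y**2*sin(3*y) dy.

Integrate by parts twice (u = y^2, dv = -4*sin(3*y) dy).
An antiderivative is F(y) = 4*y**2*cos(3*y)/3 - 8*y*sin(3*y)/9 - 8*cos(3*y)/27.
Then F(pi/18) - F(0) = (-4*sqrt(3)/27 - 2*pi/81 + sqrt(3)*pi**2/486) - (-8/27) = -4*sqrt(3)/27 - 2*pi/81 + sqrt(3)*pi**2/486 + 8/27.

-4*sqrt(3)/27 - 2*pi/81 + sqrt(3)*pi**2/486 + 8/27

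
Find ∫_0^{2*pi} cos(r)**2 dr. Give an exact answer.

pi

Use the identity cos^2(r) = (1 + cos(2*r))/2.
An antiderivative is F(r) = r/2 + sin(2*r)/4.
Then F(2*pi) - F(0) = (pi) - (0) = pi.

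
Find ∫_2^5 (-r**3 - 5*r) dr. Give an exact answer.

-819/4

By the power rule, an antiderivative is F(r) = -r**4/4 - 5*r**2/2.
Then F(5) - F(2) = (-875/4) - (-14) = -819/4.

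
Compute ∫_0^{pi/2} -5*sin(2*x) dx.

An antiderivative is F(x) = 5*cos(2*x)/2.
Then F(pi/2) - F(0) = (-5/2) - (5/2) = -5.

-5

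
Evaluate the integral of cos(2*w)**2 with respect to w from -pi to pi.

pi

Use the identity cos^2(2*w) = (1 + cos(4*w))/2.
An antiderivative is F(w) = w/2 + sin(4*w)/8.
Then F(pi) - F(-pi) = (pi/2) - (-pi/2) = pi.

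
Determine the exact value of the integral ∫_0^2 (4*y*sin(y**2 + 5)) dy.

2*cos(5) - 2*cos(9)

Let u = y**2 + 5, so du = 2*y dy. When y = 0, u = 5; when y = 2, u = 9.
The integral becomes 2·∫ sin(u) du from 5 to 9, with antiderivative -2*cos(u).
Back in y: F(y) = -2*cos(y**2 + 5).
Then F(2) - F(0) = (-2*cos(9)) - (-2*cos(5)) = 2*cos(5) - 2*cos(9).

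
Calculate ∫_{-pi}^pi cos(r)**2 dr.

Use the identity cos^2(r) = (1 + cos(2*r))/2.
An antiderivative is F(r) = r/2 + sin(2*r)/4.
Then F(pi) - F(-pi) = (pi/2) - (-pi/2) = pi.

pi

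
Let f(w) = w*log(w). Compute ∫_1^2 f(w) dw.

Integrate by parts once (u = ln w, dv = w dw).
An antiderivative is F(w) = w**2*(2*log(w) - 1)/4.
Then F(2) - F(1) = (-1 + log(4)) - (-1/4) = -3/4 + log(4).

-3/4 + log(4)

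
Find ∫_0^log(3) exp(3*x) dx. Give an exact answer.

Let u = exp(x), so du = exp(x) dx. When x = 0, u = 1; when x = log(3), u = 3.
The integral becomes ∫ u**2 du from 1 to 3, with antiderivative u**3/3.
Back in x: F(x) = exp(3*x)/3.
Then F(log(3)) - F(0) = (9) - (1/3) = 26/3.

26/3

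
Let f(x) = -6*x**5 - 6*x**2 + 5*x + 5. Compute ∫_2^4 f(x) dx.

-4104

By the power rule, an antiderivative is F(x) = -x**6 - 2*x**3 + 5*x**2/2 + 5*x.
Then F(4) - F(2) = (-4164) - (-60) = -4104.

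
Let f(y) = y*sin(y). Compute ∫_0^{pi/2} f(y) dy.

1

Integrate by parts once (u = y, dv = sin(y) dy).
An antiderivative is F(y) = -y*cos(y) + sin(y).
Then F(pi/2) - F(0) = (1) - (0) = 1.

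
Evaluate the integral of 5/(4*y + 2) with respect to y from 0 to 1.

An antiderivative is F(y) = 5*log(4*y + 2)/4.
Then F(1) - F(0) = (5*log(6)/4) - (5*log(2)/4) = 5*log(3)/4.

5*log(3)/4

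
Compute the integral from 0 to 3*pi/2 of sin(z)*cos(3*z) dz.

-1/2

Use the identity sin(z)cos(3*z) = [sin(4*z) + sin(-2*z)]/2.
An antiderivative is F(z) = cos(2*z)/4 - cos(4*z)/8.
Then F(3*pi/2) - F(0) = (-3/8) - (1/8) = -1/2.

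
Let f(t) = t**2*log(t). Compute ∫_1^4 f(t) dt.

-7 + 128*log(2)/3

Integrate by parts once (u = ln t, dv = t**2 dt).
An antiderivative is F(t) = t**3*(3*log(t) - 1)/9.
Then F(4) - F(1) = (-64/9 + 128*log(2)/3) - (-1/9) = -7 + 128*log(2)/3.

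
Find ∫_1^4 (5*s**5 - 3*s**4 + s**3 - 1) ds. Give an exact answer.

57189/20

By the power rule, an antiderivative is F(s) = 5*s**6/6 - 3*s**5/5 + s**4/4 - s.
Then F(4) - F(1) = (42884/15) - (-31/60) = 57189/20.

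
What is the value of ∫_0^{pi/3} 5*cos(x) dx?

An antiderivative is F(x) = 5*sin(x).
Then F(pi/3) - F(0) = (5*sqrt(3)/2) - (0) = 5*sqrt(3)/2.

5*sqrt(3)/2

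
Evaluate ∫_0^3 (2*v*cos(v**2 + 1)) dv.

Let u = v**2 + 1, so du = 2*v dv. When v = 0, u = 1; when v = 3, u = 10.
The integral becomes ∫ cos(u) du from 1 to 10, with antiderivative sin(u).
Back in v: F(v) = sin(v**2 + 1).
Then F(3) - F(0) = (sin(10)) - (sin(1)) = -sin(1) + sin(10).

-sin(1) + sin(10)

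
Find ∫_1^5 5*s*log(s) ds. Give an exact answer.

-30 + 125*log(5)/2

Integrate by parts once (u = ln s, dv = 5*s ds).
An antiderivative is F(s) = 5*s**2*(2*log(s) - 1)/4.
Then F(5) - F(1) = (-125/4 + 125*log(5)/2) - (-5/4) = -30 + 125*log(5)/2.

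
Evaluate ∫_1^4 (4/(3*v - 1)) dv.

An antiderivative is F(v) = 4*log(3*v - 1)/3.
Then F(4) - F(1) = (4*log(11)/3) - (4*log(2)/3) = -4*log(2)/3 + 4*log(11)/3.

-4*log(2)/3 + 4*log(11)/3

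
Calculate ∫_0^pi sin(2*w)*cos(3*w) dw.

Use the identity sin(2*w)cos(3*w) = [sin(5*w) + sin(-w)]/2.
An antiderivative is F(w) = cos(w)/2 - cos(5*w)/10.
Then F(pi) - F(0) = (-2/5) - (2/5) = -4/5.

-4/5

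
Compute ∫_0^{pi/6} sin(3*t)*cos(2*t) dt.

Use the identity sin(3*t)cos(2*t) = [sin(5*t) + sin(t)]/2.
An antiderivative is F(t) = -cos(t)/2 - cos(5*t)/10.
Then F(pi/6) - F(0) = (-sqrt(3)/5) - (-3/5) = 3/5 - sqrt(3)/5.

3/5 - sqrt(3)/5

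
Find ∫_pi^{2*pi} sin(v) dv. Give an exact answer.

-2

An antiderivative is F(v) = -cos(v).
Then F(2*pi) - F(pi) = (-1) - (1) = -2.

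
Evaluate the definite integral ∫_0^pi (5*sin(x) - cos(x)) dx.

An antiderivative is F(x) = -sin(x) - 5*cos(x).
Then F(pi) - F(0) = (5) - (-5) = 10.

10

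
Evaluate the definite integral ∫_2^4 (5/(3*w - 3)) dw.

5*log(3)/3

An antiderivative is F(w) = 5*log(3*w - 3)/3.
Then F(4) - F(2) = (10*log(3)/3) - (5*log(3)/3) = 5*log(3)/3.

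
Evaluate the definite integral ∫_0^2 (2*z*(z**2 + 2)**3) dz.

Let u = z**2 + 2, so du = 2*z dz. When z = 0, u = 2; when z = 2, u = 6.
The integral becomes ∫ u**3 du from 2 to 6, with antiderivative u**4/4.
Back in z: F(z) = (z**2 + 2)**4/4.
Then F(2) - F(0) = (324) - (4) = 320.

320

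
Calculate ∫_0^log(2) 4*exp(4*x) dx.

15

Let u = exp(x), so du = exp(x) dx. When x = 0, u = 1; when x = log(2), u = 2.
The integral becomes 4·∫ u**3 du from 1 to 2, with antiderivative u**4.
Back in x: F(x) = exp(4*x).
Then F(log(2)) - F(0) = (16) - (1) = 15.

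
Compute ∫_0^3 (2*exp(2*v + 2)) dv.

Let u = 2*v + 2, so du = 2 dv. When v = 0, u = 2; when v = 3, u = 8.
The integral becomes ∫ exp(u) du from 2 to 8, with antiderivative exp(u).
Back in v: F(v) = exp(2*v + 2).
Then F(3) - F(0) = (exp(8)) - (exp(2)) = -exp(2) + exp(8).

-exp(2) + exp(8)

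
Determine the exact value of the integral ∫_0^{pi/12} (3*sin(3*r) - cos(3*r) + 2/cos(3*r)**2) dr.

5/3 - 2*sqrt(2)/3

An antiderivative is F(r) = -sin(3*r)/3 - cos(3*r) + 2*tan(3*r)/3.
Then F(pi/12) - F(0) = (2/3 - 2*sqrt(2)/3) - (-1) = 5/3 - 2*sqrt(2)/3.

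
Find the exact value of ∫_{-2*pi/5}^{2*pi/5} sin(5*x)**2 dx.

Use the identity sin^2(5*x) = (1 - cos(10*x))/2.
An antiderivative is F(x) = x/2 - sin(10*x)/20.
Then F(2*pi/5) - F(-2*pi/5) = (pi/5) - (-pi/5) = 2*pi/5.

2*pi/5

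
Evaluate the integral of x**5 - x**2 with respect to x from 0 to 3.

225/2

By the power rule, an antiderivative is F(x) = x**6/6 - x**3/3.
Then F(3) - F(0) = (225/2) - (0) = 225/2.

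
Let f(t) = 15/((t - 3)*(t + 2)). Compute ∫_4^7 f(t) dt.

Factor the denominator: t**2 - t - 6 = (t + 2)(t - 3).
Partial fractions: 15/((t - 3)*(t + 2)) = -3/(t + 2) + 3/(t - 3).
An antiderivative is F(t) = 3*log(t - 3) - 3*log(t + 2).
Then F(7) - F(4) = (-6*log(3) + 6*log(2)) - (-3*log(3) - 3*log(2)) = -3*log(3) + 9*log(2).

-3*log(3) + 9*log(2)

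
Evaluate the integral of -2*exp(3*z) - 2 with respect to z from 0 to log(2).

An antiderivative is F(z) = -2*exp(3*z)/3 - 2*z.
Then F(log(2)) - F(0) = (-16/3 - log(4)) - (-2/3) = -14/3 - log(4).

-14/3 - log(4)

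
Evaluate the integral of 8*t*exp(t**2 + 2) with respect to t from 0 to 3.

-4*(1 - exp(9))*exp(2)

Let u = t**2 + 2, so du = 2*t dt. When t = 0, u = 2; when t = 3, u = 11.
The integral becomes 4·∫ exp(u) du from 2 to 11, with antiderivative 4*exp(u).
Back in t: F(t) = 4*exp(t**2 + 2).
Then F(3) - F(0) = (4*exp(11)) - (4*exp(2)) = -4*(1 - exp(9))*exp(2).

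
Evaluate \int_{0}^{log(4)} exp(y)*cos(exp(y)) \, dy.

Let u = exp(y), so du = exp(y) dy. When y = 0, u = 1; when y = log(4), u = 4.
The integral becomes ∫ cos(u) du from 1 to 4, with antiderivative sin(u).
Back in y: F(y) = sin(exp(y)).
Then F(log(4)) - F(0) = (sin(4)) - (sin(1)) = -sin(1) + sin(4).

-sin(1) + sin(4)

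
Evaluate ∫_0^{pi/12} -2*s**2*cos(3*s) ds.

sqrt(2)*(-8*pi - pi**2 + 32)/432

Integrate by parts twice (u = s^2, dv = -2*cos(3*s) ds).
An antiderivative is F(s) = -2*s**2*sin(3*s)/3 - 4*s*cos(3*s)/9 + 4*sin(3*s)/27.
Then F(pi/12) - F(0) = (sqrt(2)*(-8*pi - pi**2 + 32)/432) - (0) = sqrt(2)*(-8*pi - pi**2 + 32)/432.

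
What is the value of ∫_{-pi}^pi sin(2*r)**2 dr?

pi

Use the identity sin^2(2*r) = (1 - cos(4*r))/2.
An antiderivative is F(r) = r/2 - sin(4*r)/8.
Then F(pi) - F(-pi) = (pi/2) - (-pi/2) = pi.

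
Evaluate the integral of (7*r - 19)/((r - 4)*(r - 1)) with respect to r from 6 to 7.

Factor the denominator: r**2 - 5*r + 4 = (r - 1)(r - 4).
Partial fractions: (7*r - 19)/((r - 4)*(r - 1)) = 4/(r - 1) + 3/(r - 4).
An antiderivative is F(r) = 3*log(r - 4) + 4*log(r - 1).
Then F(7) - F(6) = (4*log(2) + 7*log(3)) - (3*log(2) + 4*log(5)) = -4*log(5) + log(2) + 7*log(3).

-4*log(5) + log(2) + 7*log(3)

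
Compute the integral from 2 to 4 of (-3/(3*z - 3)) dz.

An antiderivative is F(z) = -log(3*z - 3).
Then F(4) - F(2) = (-log(9)) - (-log(3)) = -log(3).

-log(3)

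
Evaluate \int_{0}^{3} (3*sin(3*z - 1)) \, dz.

-cos(8) + cos(1)

Let u = 3*z - 1, so du = 3 dz. When z = 0, u = -1; when z = 3, u = 8.
The integral becomes ∫ sin(u) du from -1 to 8, with antiderivative -cos(u).
Back in z: F(z) = -cos(3*z - 1).
Then F(3) - F(0) = (-cos(8)) - (-cos(1)) = -cos(8) + cos(1).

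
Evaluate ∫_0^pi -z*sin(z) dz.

-pi

Integrate by parts once (u = z, dv = -sin(z) dz).
An antiderivative is F(z) = z*cos(z) - sin(z).
Then F(pi) - F(0) = (-pi) - (0) = -pi.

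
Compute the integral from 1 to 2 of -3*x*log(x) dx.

9/4 - log(64)

Integrate by parts once (u = ln x, dv = -3*x dx).
An antiderivative is F(x) = -3*x**2*(2*log(x) - 1)/4.
Then F(2) - F(1) = (3 - log(64)) - (3/4) = 9/4 - log(64).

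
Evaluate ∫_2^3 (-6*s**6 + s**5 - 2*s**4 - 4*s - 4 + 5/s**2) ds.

-183917/105

By the power rule, an antiderivative is F(s) = -6*s**7/7 + s**6/6 - 2*s**5/5 - 2*s**2 - 4*s - 5/s.
Then F(3) - F(2) = (-395207/210) - (-27373/210) = -183917/105.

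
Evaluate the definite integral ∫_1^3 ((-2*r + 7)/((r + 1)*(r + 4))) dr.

Factor the denominator: r**2 + 5*r + 4 = (r + 4)(r + 1).
Partial fractions: (-2*r + 7)/((r + 1)*(r + 4)) = -5/(r + 4) + 3/(r + 1).
An antiderivative is F(r) = 3*log(r + 1) - 5*log(r + 4).
Then F(3) - F(1) = (-5*log(7) + 6*log(2)) - (-5*log(5) + 3*log(2)) = -5*log(7) + 3*log(2) + 5*log(5).

-5*log(7) + 3*log(2) + 5*log(5)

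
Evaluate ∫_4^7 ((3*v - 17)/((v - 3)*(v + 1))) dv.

-5*log(5) + 11*log(2)

Factor the denominator: v**2 - 2*v - 3 = (v + 1)(v - 3).
Partial fractions: (3*v - 17)/((v - 3)*(v + 1)) = 5/(v + 1) - 2/(v - 3).
An antiderivative is F(v) = -2*log(v - 3) + 5*log(v + 1).
Then F(7) - F(4) = (11*log(2)) - (5*log(5)) = -5*log(5) + 11*log(2).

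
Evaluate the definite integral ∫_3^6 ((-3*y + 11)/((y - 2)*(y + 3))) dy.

Factor the denominator: y**2 + y - 6 = (y + 3)(y - 2).
Partial fractions: (-3*y + 11)/((y - 2)*(y + 3)) = -4/(y + 3) + 1/(y - 2).
An antiderivative is F(y) = log(y - 2) - 4*log(y + 3).
Then F(6) - F(3) = (-8*log(3) + 2*log(2)) - (-4*log(3) - 4*log(2)) = log(64/81).

log(64/81)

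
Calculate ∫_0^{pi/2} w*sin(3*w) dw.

Integrate by parts once (u = w, dv = sin(3*w) dw).
An antiderivative is F(w) = -w*cos(3*w)/3 + sin(3*w)/9.
Then F(pi/2) - F(0) = (-1/9) - (0) = -1/9.

-1/9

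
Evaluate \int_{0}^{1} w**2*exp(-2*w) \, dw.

Integrate by parts twice (u = w^2, dv = exp(-2*w) dw).
An antiderivative is F(w) = (-2*w**2 - 2*w - 1)*exp(-2*w)/4.
Then F(1) - F(0) = (-5*exp(-2)/4) - (-1/4) = (-5 + exp(2))*exp(-2)/4.

(-5 + exp(2))*exp(-2)/4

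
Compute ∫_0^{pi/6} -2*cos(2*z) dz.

An antiderivative is F(z) = -sin(2*z).
Then F(pi/6) - F(0) = (-sqrt(3)/2) - (0) = -sqrt(3)/2.

-sqrt(3)/2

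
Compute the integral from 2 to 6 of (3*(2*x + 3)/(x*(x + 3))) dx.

-3*log(5) + 9*log(3)

Factor the denominator: x**2 + 3*x = (x + 3)x.
Partial fractions: 3*(2*x + 3)/(x*(x + 3)) = 3/(x + 3) + 3/x.
An antiderivative is F(x) = 3*log(x) + 3*log(x + 3).
Then F(6) - F(2) = (3*log(2) + 9*log(3)) - (3*log(2) + 3*log(5)) = -3*log(5) + 9*log(3).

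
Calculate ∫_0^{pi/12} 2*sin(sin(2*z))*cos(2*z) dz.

Let u = sin(2*z), so du = 2*cos(2*z) dz. When z = 0, u = 0; when z = pi/12, u = 1/2.
The integral becomes ∫ sin(u) du from 0 to 1/2, with antiderivative -cos(u).
Back in z: F(z) = -cos(sin(2*z)).
Then F(pi/12) - F(0) = (-cos(1/2)) - (-1) = 1 - cos(1/2).

1 - cos(1/2)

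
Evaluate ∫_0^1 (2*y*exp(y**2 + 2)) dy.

-exp(2) + exp(3)

Let u = y**2 + 2, so du = 2*y dy. When y = 0, u = 2; when y = 1, u = 3.
The integral becomes ∫ exp(u) du from 2 to 3, with antiderivative exp(u).
Back in y: F(y) = exp(y**2 + 2).
Then F(1) - F(0) = (exp(3)) - (exp(2)) = -exp(2) + exp(3).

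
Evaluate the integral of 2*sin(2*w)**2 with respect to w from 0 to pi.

pi

Use the identity sin^2(2*w) = (1 - cos(4*w))/2.
An antiderivative is F(w) = w - sin(4*w)/4.
Then F(pi) - F(0) = (pi) - (0) = pi.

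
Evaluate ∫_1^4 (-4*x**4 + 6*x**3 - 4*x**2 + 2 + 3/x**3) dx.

-81999/160

By the power rule, an antiderivative is F(x) = -4*x**5/5 + 3*x**4/2 - 4*x**3/3 + 2*x - 3/(2*x**2).
Then F(4) - F(1) = (-246061/480) - (-2/15) = -81999/160.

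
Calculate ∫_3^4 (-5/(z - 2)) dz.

-log(32)

An antiderivative is F(z) = -5*log(z - 2).
Then F(4) - F(3) = (-log(32)) - (0) = -log(32).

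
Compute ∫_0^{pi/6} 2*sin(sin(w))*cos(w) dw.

Let u = sin(w), so du = cos(w) dw. When w = 0, u = 0; when w = pi/6, u = 1/2.
The integral becomes 2·∫ sin(u) du from 0 to 1/2, with antiderivative -2*cos(u).
Back in w: F(w) = -2*cos(sin(w)).
Then F(pi/6) - F(0) = (-2*cos(1/2)) - (-2) = 2 - 2*cos(1/2).

2 - 2*cos(1/2)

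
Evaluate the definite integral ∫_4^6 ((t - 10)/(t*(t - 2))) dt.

-9*log(2) + 5*log(3)

Factor the denominator: t**2 - 2*t = t(t - 2).
Partial fractions: (t - 10)/(t*(t - 2)) = 5/t - 4/(t - 2).
An antiderivative is F(t) = 5*log(t) - 4*log(t - 2).
Then F(6) - F(4) = (-3*log(2) + 5*log(3)) - (log(64)) = -9*log(2) + 5*log(3).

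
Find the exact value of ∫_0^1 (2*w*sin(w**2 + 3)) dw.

Let u = w**2 + 3, so du = 2*w dw. When w = 0, u = 3; when w = 1, u = 4.
The integral becomes ∫ sin(u) du from 3 to 4, with antiderivative -cos(u).
Back in w: F(w) = -cos(w**2 + 3).
Then F(1) - F(0) = (-cos(4)) - (-cos(3)) = cos(3) - cos(4).

cos(3) - cos(4)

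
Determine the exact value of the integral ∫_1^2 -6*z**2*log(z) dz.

14/3 - 16*log(2)

Integrate by parts once (u = ln z, dv = -6*z**2 dz).
An antiderivative is F(z) = -2*z**3*(3*log(z) - 1)/3.
Then F(2) - F(1) = (16/3 - 16*log(2)) - (2/3) = 14/3 - 16*log(2).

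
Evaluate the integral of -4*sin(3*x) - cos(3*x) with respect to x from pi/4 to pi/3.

An antiderivative is F(x) = -sin(3*x)/3 + 4*cos(3*x)/3.
Then F(pi/3) - F(pi/4) = (-4/3) - (-5*sqrt(2)/6) = -4/3 + 5*sqrt(2)/6.

-4/3 + 5*sqrt(2)/6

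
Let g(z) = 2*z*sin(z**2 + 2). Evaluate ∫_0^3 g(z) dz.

Let u = z**2 + 2, so du = 2*z dz. When z = 0, u = 2; when z = 3, u = 11.
The integral becomes ∫ sin(u) du from 2 to 11, with antiderivative -cos(u).
Back in z: F(z) = -cos(z**2 + 2).
Then F(3) - F(0) = (-cos(11)) - (-cos(2)) = cos(2) - cos(11).

cos(2) - cos(11)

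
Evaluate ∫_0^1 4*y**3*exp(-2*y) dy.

Integrate by parts 3 times (u = y^3, dv = 4*exp(-2*y) dy).
An antiderivative is F(y) = (-4*y**3 - 6*y**2 - 6*y - 3)*exp(-2*y)/2.
Then F(1) - F(0) = (-19*exp(-2)/2) - (-3/2) = 3/2 - 19*exp(-2)/2.

3/2 - 19*exp(-2)/2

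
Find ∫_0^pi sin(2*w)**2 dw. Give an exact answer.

Use the identity sin^2(2*w) = (1 - cos(4*w))/2.
An antiderivative is F(w) = w/2 - sin(4*w)/8.
Then F(pi) - F(0) = (pi/2) - (0) = pi/2.

pi/2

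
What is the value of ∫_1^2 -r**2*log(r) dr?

Integrate by parts once (u = ln r, dv = -r**2 dr).
An antiderivative is F(r) = -r**3*(3*log(r) - 1)/9.
Then F(2) - F(1) = (8/9 - 8*log(2)/3) - (1/9) = 7/9 - 8*log(2)/3.

7/9 - 8*log(2)/3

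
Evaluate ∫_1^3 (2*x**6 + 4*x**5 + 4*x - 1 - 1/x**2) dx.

23588/21

By the power rule, an antiderivative is F(x) = 2*x**7/7 + 2*x**6/3 + 2*x**2 - x + 1/x.
Then F(3) - F(1) = (23650/21) - (62/21) = 23588/21.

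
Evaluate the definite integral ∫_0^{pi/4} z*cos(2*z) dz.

Integrate by parts once (u = z, dv = cos(2*z) dz).
An antiderivative is F(z) = z*sin(2*z)/2 + cos(2*z)/4.
Then F(pi/4) - F(0) = (pi/8) - (1/4) = -1/4 + pi/8.

-1/4 + pi/8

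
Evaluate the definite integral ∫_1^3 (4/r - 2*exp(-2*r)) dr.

-exp(-2) + exp(-6) + 4*log(3)

An antiderivative is F(r) = 4*log(r) + exp(-2*r).
Then F(3) - F(1) = (exp(-6) + 4*log(3)) - (exp(-2)) = -exp(-2) + exp(-6) + 4*log(3).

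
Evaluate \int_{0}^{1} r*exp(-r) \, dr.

1 - 2*exp(-1)

Integrate by parts once (u = r, dv = exp(-r) dr).
An antiderivative is F(r) = (-r - 1)*exp(-r).
Then F(1) - F(0) = (-2*exp(-1)) - (-1) = 1 - 2*exp(-1).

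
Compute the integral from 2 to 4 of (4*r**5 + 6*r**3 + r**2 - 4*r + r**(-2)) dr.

By the power rule, an antiderivative is F(r) = 2*r**6/3 + 3*r**4/2 + r**3/3 - 2*r**2 - 1/r.
Then F(4) - F(2) = (12415/4) - (365/6) = 36515/12.

36515/12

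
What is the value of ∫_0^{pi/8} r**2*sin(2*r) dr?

Integrate by parts twice (u = r^2, dv = sin(2*r) dr).
An antiderivative is F(r) = -r**2*cos(2*r)/2 + r*sin(2*r)/2 + cos(2*r)/4.
Then F(pi/8) - F(0) = (sqrt(2)*(-pi**2 + 8*pi + 32)/256) - (1/4) = -1/4 - sqrt(2)*pi**2/256 + sqrt(2)*pi/32 + sqrt(2)/8.

-1/4 - sqrt(2)*pi**2/256 + sqrt(2)*pi/32 + sqrt(2)/8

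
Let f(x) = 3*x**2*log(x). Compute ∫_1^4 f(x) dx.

-21 + 128*log(2)

Integrate by parts once (u = ln x, dv = 3*x**2 dx).
An antiderivative is F(x) = x**3*(3*log(x) - 1)/3.
Then F(4) - F(1) = (-64/3 + 128*log(2)) - (-1/3) = -21 + 128*log(2).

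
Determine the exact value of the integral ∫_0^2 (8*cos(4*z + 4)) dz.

2*sin(12) - 2*sin(4)

Let u = 4*z + 4, so du = 4 dz. When z = 0, u = 4; when z = 2, u = 12.
The integral becomes 2·∫ cos(u) du from 4 to 12, with antiderivative 2*sin(u).
Back in z: F(z) = 2*sin(4*z + 4).
Then F(2) - F(0) = (2*sin(12)) - (2*sin(4)) = 2*sin(12) - 2*sin(4).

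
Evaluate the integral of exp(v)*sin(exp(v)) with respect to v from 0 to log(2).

Let u = exp(v), so du = exp(v) dv. When v = 0, u = 1; when v = log(2), u = 2.
The integral becomes ∫ sin(u) du from 1 to 2, with antiderivative -cos(u).
Back in v: F(v) = -cos(exp(v)).
Then F(log(2)) - F(0) = (-cos(2)) - (-cos(1)) = -cos(2) + cos(1).

-cos(2) + cos(1)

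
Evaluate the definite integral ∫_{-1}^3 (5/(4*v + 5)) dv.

An antiderivative is F(v) = 5*log(4*v + 5)/4.
Then F(3) - F(-1) = (5*log(17)/4) - (0) = 5*log(17)/4.

5*log(17)/4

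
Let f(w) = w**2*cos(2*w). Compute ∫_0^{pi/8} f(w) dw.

Integrate by parts twice (u = w^2, dv = cos(2*w) dw).
An antiderivative is F(w) = w**2*sin(2*w)/2 + w*cos(2*w)/2 - sin(2*w)/4.
Then F(pi/8) - F(0) = (sqrt(2)*(-32 + pi**2 + 8*pi)/256) - (0) = sqrt(2)*(-32 + pi**2 + 8*pi)/256.

sqrt(2)*(-32 + pi**2 + 8*pi)/256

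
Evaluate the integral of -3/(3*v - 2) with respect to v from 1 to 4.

-log(10)

An antiderivative is F(v) = -log(3*v - 2).
Then F(4) - F(1) = (-log(10)) - (0) = -log(10).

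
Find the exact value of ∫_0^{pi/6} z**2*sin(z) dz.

-2 - sqrt(3)*pi**2/72 + pi/6 + sqrt(3)

Integrate by parts twice (u = z^2, dv = sin(z) dz).
An antiderivative is F(z) = -z**2*cos(z) + 2*z*sin(z) + 2*cos(z).
Then F(pi/6) - F(0) = (-sqrt(3)*pi**2/72 + pi/6 + sqrt(3)) - (2) = -2 - sqrt(3)*pi**2/72 + pi/6 + sqrt(3).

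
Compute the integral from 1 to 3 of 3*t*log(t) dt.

-6 + 27*log(3)/2

Integrate by parts once (u = ln t, dv = 3*t dt).
An antiderivative is F(t) = 3*t**2*(2*log(t) - 1)/4.
Then F(3) - F(1) = (-27/4 + 27*log(3)/2) - (-3/4) = -6 + 27*log(3)/2.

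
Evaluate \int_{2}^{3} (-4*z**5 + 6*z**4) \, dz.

-2852/15

By the power rule, an antiderivative is F(z) = -2*z**6/3 + 6*z**5/5.
Then F(3) - F(2) = (-972/5) - (-64/15) = -2852/15.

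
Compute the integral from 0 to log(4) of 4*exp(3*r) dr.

84

Let u = exp(r), so du = exp(r) dr. When r = 0, u = 1; when r = log(4), u = 4.
The integral becomes 4·∫ u**2 du from 1 to 4, with antiderivative 4*u**3/3.
Back in r: F(r) = 4*exp(3*r)/3.
Then F(log(4)) - F(0) = (256/3) - (4/3) = 84.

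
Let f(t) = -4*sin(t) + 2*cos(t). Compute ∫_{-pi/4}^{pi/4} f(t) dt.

2*sqrt(2)

An antiderivative is F(t) = 2*sin(t) + 4*cos(t).
Then F(pi/4) - F(-pi/4) = (3*sqrt(2)) - (sqrt(2)) = 2*sqrt(2).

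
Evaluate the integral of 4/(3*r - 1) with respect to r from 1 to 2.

-4*log(2)/3 + 4*log(5)/3

An antiderivative is F(r) = 4*log(3*r - 1)/3.
Then F(2) - F(1) = (4*log(5)/3) - (4*log(2)/3) = -4*log(2)/3 + 4*log(5)/3.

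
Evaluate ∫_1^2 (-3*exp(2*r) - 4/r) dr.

An antiderivative is F(r) = -3*exp(2*r)/2 - 4*log(r).
Then F(2) - F(1) = (-3*exp(4)/2 - log(16)) - (-3*exp(2)/2) = -3*exp(4)/2 - log(16) + 3*exp(2)/2.

-3*exp(4)/2 - log(16) + 3*exp(2)/2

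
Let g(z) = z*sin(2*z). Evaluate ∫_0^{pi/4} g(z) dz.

Integrate by parts once (u = z, dv = sin(2*z) dz).
An antiderivative is F(z) = -z*cos(2*z)/2 + sin(2*z)/4.
Then F(pi/4) - F(0) = (1/4) - (0) = 1/4.

1/4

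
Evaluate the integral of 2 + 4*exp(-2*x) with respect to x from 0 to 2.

An antiderivative is F(x) = 2*x - 2*exp(-2*x).
Then F(2) - F(0) = (4 - 2*exp(-4)) - (-2) = 6 - 2*exp(-4).

6 - 2*exp(-4)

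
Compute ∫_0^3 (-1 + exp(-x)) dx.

An antiderivative is F(x) = -x - exp(-x).
Then F(3) - F(0) = (-3 - exp(-3)) - (-1) = -2 - exp(-3).

-2 - exp(-3)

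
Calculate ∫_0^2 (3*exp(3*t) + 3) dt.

5 + exp(6)

An antiderivative is F(t) = exp(3*t) + 3*t.
Then F(2) - F(0) = (6 + exp(6)) - (1) = 5 + exp(6).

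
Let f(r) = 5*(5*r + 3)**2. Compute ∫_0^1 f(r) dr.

485/3

Let u = 5*r + 3, so du = 5 dr. When r = 0, u = 3; when r = 1, u = 8.
The integral becomes ∫ u**2 du from 3 to 8, with antiderivative u**3/3.
Back in r: F(r) = (5*r + 3)**3/3.
Then F(1) - F(0) = (512/3) - (9) = 485/3.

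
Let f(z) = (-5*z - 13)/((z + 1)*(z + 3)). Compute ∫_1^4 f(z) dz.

Factor the denominator: z**2 + 4*z + 3 = (z + 3)(z + 1).
Partial fractions: (-5*z - 13)/((z + 1)*(z + 3)) = -1/(z + 3) - 4/(z + 1).
An antiderivative is F(z) = -4*log(z + 1) - log(z + 3).
Then F(4) - F(1) = (-4*log(5) - log(7)) - (-log(64)) = -4*log(5) - log(7) + 6*log(2).

-4*log(5) - log(7) + 6*log(2)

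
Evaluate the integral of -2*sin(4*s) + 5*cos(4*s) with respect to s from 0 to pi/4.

An antiderivative is F(s) = 5*sin(4*s)/4 + cos(4*s)/2.
Then F(pi/4) - F(0) = (-1/2) - (1/2) = -1.

-1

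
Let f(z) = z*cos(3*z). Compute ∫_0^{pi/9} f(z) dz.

-1/18 + sqrt(3)*pi/54

Integrate by parts once (u = z, dv = cos(3*z) dz).
An antiderivative is F(z) = z*sin(3*z)/3 + cos(3*z)/9.
Then F(pi/9) - F(0) = (1/18 + sqrt(3)*pi/54) - (1/9) = -1/18 + sqrt(3)*pi/54.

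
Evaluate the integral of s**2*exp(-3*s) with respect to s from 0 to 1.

2/27 - 17*exp(-3)/27

Integrate by parts twice (u = s^2, dv = exp(-3*s) ds).
An antiderivative is F(s) = (-9*s**2 - 6*s - 2)*exp(-3*s)/27.
Then F(1) - F(0) = (-17*exp(-3)/27) - (-2/27) = 2/27 - 17*exp(-3)/27.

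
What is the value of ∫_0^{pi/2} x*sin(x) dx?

1

Integrate by parts once (u = x, dv = sin(x) dx).
An antiderivative is F(x) = -x*cos(x) + sin(x).
Then F(pi/2) - F(0) = (1) - (0) = 1.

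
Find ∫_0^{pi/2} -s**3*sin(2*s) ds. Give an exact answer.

pi*(6 - pi**2)/16

Integrate by parts 3 times (u = s^3, dv = -sin(2*s) ds).
An antiderivative is F(s) = s**3*cos(2*s)/2 - 3*s**2*sin(2*s)/4 - 3*s*cos(2*s)/4 + 3*sin(2*s)/8.
Then F(pi/2) - F(0) = (pi*(6 - pi**2)/16) - (0) = pi*(6 - pi**2)/16.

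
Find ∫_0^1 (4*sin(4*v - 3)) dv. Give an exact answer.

Let u = 4*v - 3, so du = 4 dv. When v = 0, u = -3; when v = 1, u = 1.
The integral becomes ∫ sin(u) du from -3 to 1, with antiderivative -cos(u).
Back in v: F(v) = -cos(4*v - 3).
Then F(1) - F(0) = (-cos(1)) - (-cos(3)) = cos(3) - cos(1).

cos(3) - cos(1)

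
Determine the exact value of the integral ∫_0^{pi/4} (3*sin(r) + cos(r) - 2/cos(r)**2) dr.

1 - sqrt(2)

An antiderivative is F(r) = sin(r) - 3*cos(r) - 2*tan(r).
Then F(pi/4) - F(0) = (-2 - sqrt(2)) - (-3) = 1 - sqrt(2).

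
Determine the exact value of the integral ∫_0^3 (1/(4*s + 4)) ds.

An antiderivative is F(s) = log(4*s + 4)/4.
Then F(3) - F(0) = (log(2)) - (log(2)/2) = log(2)/2.

log(2)/2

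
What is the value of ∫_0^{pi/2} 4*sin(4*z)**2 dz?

pi

Use the identity sin^2(4*z) = (1 - cos(8*z))/2.
An antiderivative is F(z) = 2*z - sin(8*z)/4.
Then F(pi/2) - F(0) = (pi) - (0) = pi.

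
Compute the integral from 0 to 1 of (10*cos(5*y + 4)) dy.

2*sin(9) - 2*sin(4)

Let u = 5*y + 4, so du = 5 dy. When y = 0, u = 4; when y = 1, u = 9.
The integral becomes 2·∫ cos(u) du from 4 to 9, with antiderivative 2*sin(u).
Back in y: F(y) = 2*sin(5*y + 4).
Then F(1) - F(0) = (2*sin(9)) - (2*sin(4)) = 2*sin(9) - 2*sin(4).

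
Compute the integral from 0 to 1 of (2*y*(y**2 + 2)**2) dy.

Let u = y**2 + 2, so du = 2*y dy. When y = 0, u = 2; when y = 1, u = 3.
The integral becomes ∫ u**2 du from 2 to 3, with antiderivative u**3/3.
Back in y: F(y) = (y**2 + 2)**3/3.
Then F(1) - F(0) = (9) - (8/3) = 19/3.

19/3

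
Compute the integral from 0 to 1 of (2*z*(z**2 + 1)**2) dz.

Let u = z**2 + 1, so du = 2*z dz. When z = 0, u = 1; when z = 1, u = 2.
The integral becomes ∫ u**2 du from 1 to 2, with antiderivative u**3/3.
Back in z: F(z) = (z**2 + 1)**3/3.
Then F(1) - F(0) = (8/3) - (1/3) = 7/3.

7/3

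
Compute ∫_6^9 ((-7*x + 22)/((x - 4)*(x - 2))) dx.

Factor the denominator: x**2 - 6*x + 8 = (x - 2)(x - 4).
Partial fractions: (-7*x + 22)/((x - 4)*(x - 2)) = -4/(x - 2) - 3/(x - 4).
An antiderivative is F(x) = -3*log(x - 4) - 4*log(x - 2).
Then F(9) - F(6) = (-4*log(7) - 3*log(5)) - (-11*log(2)) = -4*log(7) - 3*log(5) + 11*log(2).

-4*log(7) - 3*log(5) + 11*log(2)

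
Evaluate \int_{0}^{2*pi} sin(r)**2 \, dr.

Use the identity sin^2(r) = (1 - cos(2*r))/2.
An antiderivative is F(r) = r/2 - sin(2*r)/4.
Then F(2*pi) - F(0) = (pi) - (0) = pi.

pi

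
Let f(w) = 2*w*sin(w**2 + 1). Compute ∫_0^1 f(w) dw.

Let u = w**2 + 1, so du = 2*w dw. When w = 0, u = 1; when w = 1, u = 2.
The integral becomes ∫ sin(u) du from 1 to 2, with antiderivative -cos(u).
Back in w: F(w) = -cos(w**2 + 1).
Then F(1) - F(0) = (-cos(2)) - (-cos(1)) = -cos(2) + cos(1).

-cos(2) + cos(1)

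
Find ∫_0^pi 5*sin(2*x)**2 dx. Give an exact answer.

5*pi/2

Use the identity sin^2(2*x) = (1 - cos(4*x))/2.
An antiderivative is F(x) = 5*x/2 - 5*sin(4*x)/8.
Then F(pi) - F(0) = (5*pi/2) - (0) = 5*pi/2.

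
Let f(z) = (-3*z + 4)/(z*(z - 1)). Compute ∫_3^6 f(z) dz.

Factor the denominator: z**2 - z = z(z - 1).
Partial fractions: (-3*z + 4)/(z*(z - 1)) = -4/z + 1/(z - 1).
An antiderivative is F(z) = -4*log(z) + log(z - 1).
Then F(6) - F(3) = (-4*log(3) - 4*log(2) + log(5)) - (log(2/81)) = log(5/32).

log(5/32)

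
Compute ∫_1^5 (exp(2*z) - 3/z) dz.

-3*log(5) - exp(2)/2 + exp(10)/2

An antiderivative is F(z) = exp(2*z)/2 - 3*log(z).
Then F(5) - F(1) = (-3*log(5) + exp(10)/2) - (exp(2)/2) = -3*log(5) - exp(2)/2 + exp(10)/2.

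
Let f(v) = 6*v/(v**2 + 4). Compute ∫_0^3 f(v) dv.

Let u = v**2 + 4, so du = 2*v dv. When v = 0, u = 4; when v = 3, u = 13.
The integral becomes 3·∫ 1/u du from 4 to 13, with antiderivative 3*log(u).
Back in v: F(v) = 3*log(v**2 + 4).
Then F(3) - F(0) = (3*log(13)) - (log(64)) = -6*log(2) + 3*log(13).

-6*log(2) + 3*log(13)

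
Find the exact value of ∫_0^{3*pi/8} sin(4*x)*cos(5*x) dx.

-4/9 + 5*sqrt(2 - sqrt(2))/18

Use the identity sin(4*x)cos(5*x) = [sin(9*x) + sin(-x)]/2.
An antiderivative is F(x) = cos(x)/2 - cos(9*x)/18.
Then F(3*pi/8) - F(0) = (5*sqrt(2 - sqrt(2))/18) - (4/9) = -4/9 + 5*sqrt(2 - sqrt(2))/18.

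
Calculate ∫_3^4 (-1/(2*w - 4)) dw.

-log(2)/2

An antiderivative is F(w) = -log(2*w - 4)/2.
Then F(4) - F(3) = (-log(2)) - (-log(2)/2) = -log(2)/2.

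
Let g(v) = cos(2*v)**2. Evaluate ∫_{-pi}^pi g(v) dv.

pi

Use the identity cos^2(2*v) = (1 + cos(4*v))/2.
An antiderivative is F(v) = v/2 + sin(4*v)/8.
Then F(pi) - F(-pi) = (pi/2) - (-pi/2) = pi.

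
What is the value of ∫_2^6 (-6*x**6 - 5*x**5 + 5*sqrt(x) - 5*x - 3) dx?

-5853836/21 - 20*sqrt(2)/3 + 20*sqrt(6)

By the power rule, an antiderivative is F(x) = -6*x**7/7 - 5*x**6/6 + 10*x**(3/2)/3 - 5*x**2/2 - 3*x.
Then F(6) - F(2) = (-1952532/7 + 20*sqrt(6)) - (-3760/21 + 20*sqrt(2)/3) = -5853836/21 - 20*sqrt(2)/3 + 20*sqrt(6).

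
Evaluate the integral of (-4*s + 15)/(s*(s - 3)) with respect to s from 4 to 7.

-5*log(7) + 12*log(2)

Factor the denominator: s**2 - 3*s = s(s - 3).
Partial fractions: (-4*s + 15)/(s*(s - 3)) = -5/s + 1/(s - 3).
An antiderivative is F(s) = -5*log(s) + log(s - 3).
Then F(7) - F(4) = (-5*log(7) + 2*log(2)) - (-10*log(2)) = -5*log(7) + 12*log(2).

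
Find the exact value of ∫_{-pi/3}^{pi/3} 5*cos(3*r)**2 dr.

Use the identity cos^2(3*r) = (1 + cos(6*r))/2.
An antiderivative is F(r) = 5*r/2 + 5*sin(6*r)/12.
Then F(pi/3) - F(-pi/3) = (5*pi/6) - (-5*pi/6) = 5*pi/3.

5*pi/3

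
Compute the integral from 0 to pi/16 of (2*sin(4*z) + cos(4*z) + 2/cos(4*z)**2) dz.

1 - sqrt(2)/8

An antiderivative is F(z) = sin(4*z)/4 - cos(4*z)/2 + tan(4*z)/2.
Then F(pi/16) - F(0) = (1/2 - sqrt(2)/8) - (-1/2) = 1 - sqrt(2)/8.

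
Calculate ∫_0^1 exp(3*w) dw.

-1/3 + exp(3)/3

An antiderivative is F(w) = exp(3*w)/3.
Then F(1) - F(0) = (exp(3)/3) - (1/3) = -1/3 + exp(3)/3.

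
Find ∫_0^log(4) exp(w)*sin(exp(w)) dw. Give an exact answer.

Let u = exp(w), so du = exp(w) dw. When w = 0, u = 1; when w = log(4), u = 4.
The integral becomes ∫ sin(u) du from 1 to 4, with antiderivative -cos(u).
Back in w: F(w) = -cos(exp(w)).
Then F(log(4)) - F(0) = (-cos(4)) - (-cos(1)) = cos(1) - cos(4).

cos(1) - cos(4)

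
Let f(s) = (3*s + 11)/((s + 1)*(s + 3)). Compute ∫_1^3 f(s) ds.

log(32/3)

Factor the denominator: s**2 + 4*s + 3 = (s + 3)(s + 1).
Partial fractions: (3*s + 11)/((s + 1)*(s + 3)) = -1/(s + 3) + 4/(s + 1).
An antiderivative is F(s) = 4*log(s + 1) - log(s + 3).
Then F(3) - F(1) = (-log(3) + 7*log(2)) - (log(4)) = log(32/3).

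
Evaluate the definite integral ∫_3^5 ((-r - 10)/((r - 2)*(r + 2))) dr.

Factor the denominator: r**2 - 4 = (r + 2)(r - 2).
Partial fractions: (-r - 10)/((r - 2)*(r + 2)) = 2/(r + 2) - 3/(r - 2).
An antiderivative is F(r) = -3*log(r - 2) + 2*log(r + 2).
Then F(5) - F(3) = (log(49/27)) - (log(25)) = -3*log(3) - 2*log(5) + 2*log(7).

-3*log(3) - 2*log(5) + 2*log(7)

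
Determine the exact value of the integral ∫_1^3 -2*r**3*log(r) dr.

Integrate by parts once (u = ln r, dv = -2*r**3 dr).
An antiderivative is F(r) = -r**4*(4*log(r) - 1)/8.
Then F(3) - F(1) = (81/8 - 81*log(3)/2) - (1/8) = 10 - 81*log(3)/2.

10 - 81*log(3)/2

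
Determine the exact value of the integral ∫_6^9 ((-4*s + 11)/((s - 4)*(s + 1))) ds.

Factor the denominator: s**2 - 3*s - 4 = (s + 1)(s - 4).
Partial fractions: (-4*s + 11)/((s - 4)*(s + 1)) = -3/(s + 1) - 1/(s - 4).
An antiderivative is F(s) = -log(s - 4) - 3*log(s + 1).
Then F(9) - F(6) = (-4*log(5) - 3*log(2)) - (-3*log(7) - log(2)) = -4*log(5) - 2*log(2) + 3*log(7).

-4*log(5) - 2*log(2) + 3*log(7)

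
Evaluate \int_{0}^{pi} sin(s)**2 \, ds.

Use the identity sin^2(s) = (1 - cos(2*s))/2.
An antiderivative is F(s) = s/2 - sin(2*s)/4.
Then F(pi) - F(0) = (pi/2) - (0) = pi/2.

pi/2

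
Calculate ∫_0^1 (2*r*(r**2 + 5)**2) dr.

Let u = r**2 + 5, so du = 2*r dr. When r = 0, u = 5; when r = 1, u = 6.
The integral becomes ∫ u**2 du from 5 to 6, with antiderivative u**3/3.
Back in r: F(r) = (r**2 + 5)**3/3.
Then F(1) - F(0) = (72) - (125/3) = 91/3.

91/3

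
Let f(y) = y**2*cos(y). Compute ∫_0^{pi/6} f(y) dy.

Integrate by parts twice (u = y^2, dv = cos(y) dy).
An antiderivative is F(y) = y**2*sin(y) + 2*y*cos(y) - 2*sin(y).
Then F(pi/6) - F(0) = (-1 + pi**2/72 + sqrt(3)*pi/6) - (0) = -1 + pi**2/72 + sqrt(3)*pi/6.

-1 + pi**2/72 + sqrt(3)*pi/6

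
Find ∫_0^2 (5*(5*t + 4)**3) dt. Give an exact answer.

Let u = 5*t + 4, so du = 5 dt. When t = 0, u = 4; when t = 2, u = 14.
The integral becomes ∫ u**3 du from 4 to 14, with antiderivative u**4/4.
Back in t: F(t) = (5*t + 4)**4/4.
Then F(2) - F(0) = (9604) - (64) = 9540.

9540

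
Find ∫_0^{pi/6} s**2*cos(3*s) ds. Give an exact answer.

Integrate by parts twice (u = s^2, dv = cos(3*s) ds).
An antiderivative is F(s) = s**2*sin(3*s)/3 + 2*s*cos(3*s)/9 - 2*sin(3*s)/27.
Then F(pi/6) - F(0) = (-2/27 + pi**2/108) - (0) = -2/27 + pi**2/108.

-2/27 + pi**2/108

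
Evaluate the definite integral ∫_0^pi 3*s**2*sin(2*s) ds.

Integrate by parts twice (u = s^2, dv = 3*sin(2*s) ds).
An antiderivative is F(s) = -3*s**2*cos(2*s)/2 + 3*s*sin(2*s)/2 + 3*cos(2*s)/4.
Then F(pi) - F(0) = (3/4 - 3*pi**2/2) - (3/4) = -3*pi**2/2.

-3*pi**2/2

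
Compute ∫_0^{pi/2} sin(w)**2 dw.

Use the identity sin^2(w) = (1 - cos(2*w))/2.
An antiderivative is F(w) = w/2 - sin(2*w)/4.
Then F(pi/2) - F(0) = (pi/4) - (0) = pi/4.

pi/4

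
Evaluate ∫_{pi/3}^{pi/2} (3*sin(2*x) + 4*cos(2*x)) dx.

An antiderivative is F(x) = 2*sin(2*x) - 3*cos(2*x)/2.
Then F(pi/2) - F(pi/3) = (3/2) - (3/4 + sqrt(3)) = 3/4 - sqrt(3).

3/4 - sqrt(3)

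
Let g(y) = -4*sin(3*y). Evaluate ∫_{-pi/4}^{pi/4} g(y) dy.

An antiderivative is F(y) = 4*cos(3*y)/3.
Then F(pi/4) - F(-pi/4) = (-2*sqrt(2)/3) - (-2*sqrt(2)/3) = 0.

0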